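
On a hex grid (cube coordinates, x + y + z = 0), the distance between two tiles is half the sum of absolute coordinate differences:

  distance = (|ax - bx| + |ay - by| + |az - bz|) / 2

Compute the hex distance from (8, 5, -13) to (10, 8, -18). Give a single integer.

Answer: 5

Derivation:
|ax - bx| = |8 - 10| = 2
|ay - by| = |5 - 8| = 3
|az - bz| = |-13 - (-18)| = 5
distance = (2 + 3 + 5) / 2 = 10 / 2 = 5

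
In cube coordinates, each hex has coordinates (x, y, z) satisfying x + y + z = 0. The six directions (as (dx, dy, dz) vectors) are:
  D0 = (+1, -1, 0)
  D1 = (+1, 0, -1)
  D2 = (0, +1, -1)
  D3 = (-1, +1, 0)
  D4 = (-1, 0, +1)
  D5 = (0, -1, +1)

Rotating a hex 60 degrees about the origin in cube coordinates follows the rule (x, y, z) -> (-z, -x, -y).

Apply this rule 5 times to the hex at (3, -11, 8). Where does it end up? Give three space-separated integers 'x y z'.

Start: (3, -11, 8)
Step 1: (3, -11, 8) -> (-(8), -(3), -(-11)) = (-8, -3, 11)
Step 2: (-8, -3, 11) -> (-(11), -(-8), -(-3)) = (-11, 8, 3)
Step 3: (-11, 8, 3) -> (-(3), -(-11), -(8)) = (-3, 11, -8)
Step 4: (-3, 11, -8) -> (-(-8), -(-3), -(11)) = (8, 3, -11)
Step 5: (8, 3, -11) -> (-(-11), -(8), -(3)) = (11, -8, -3)

Answer: 11 -8 -3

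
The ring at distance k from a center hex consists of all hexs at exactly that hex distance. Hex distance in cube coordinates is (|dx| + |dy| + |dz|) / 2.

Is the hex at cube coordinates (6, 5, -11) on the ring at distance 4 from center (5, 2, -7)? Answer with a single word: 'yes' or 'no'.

|px - cx| = |6 - 5| = 1
|py - cy| = |5 - 2| = 3
|pz - cz| = |-11 - (-7)| = 4
distance = (1+3+4)/2 = 8/2 = 4
radius = 4; distance == radius -> yes

Answer: yes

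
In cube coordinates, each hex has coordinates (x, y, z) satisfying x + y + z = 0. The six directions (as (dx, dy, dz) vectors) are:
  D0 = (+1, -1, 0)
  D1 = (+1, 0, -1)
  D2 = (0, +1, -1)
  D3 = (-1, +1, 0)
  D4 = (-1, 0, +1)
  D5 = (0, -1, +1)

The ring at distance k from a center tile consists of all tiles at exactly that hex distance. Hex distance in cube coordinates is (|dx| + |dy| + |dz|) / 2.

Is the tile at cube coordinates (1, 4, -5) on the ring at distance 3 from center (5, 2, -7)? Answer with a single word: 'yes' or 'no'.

|px - cx| = |1 - 5| = 4
|py - cy| = |4 - 2| = 2
|pz - cz| = |-5 - (-7)| = 2
distance = (4+2+2)/2 = 8/2 = 4
radius = 3; distance != radius -> no

Answer: no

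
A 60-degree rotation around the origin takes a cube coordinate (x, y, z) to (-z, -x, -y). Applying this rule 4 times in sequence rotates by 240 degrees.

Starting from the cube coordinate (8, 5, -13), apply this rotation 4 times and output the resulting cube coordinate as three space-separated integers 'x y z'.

Answer: -13 8 5

Derivation:
Start: (8, 5, -13)
Step 1: (8, 5, -13) -> (-(-13), -(8), -(5)) = (13, -8, -5)
Step 2: (13, -8, -5) -> (-(-5), -(13), -(-8)) = (5, -13, 8)
Step 3: (5, -13, 8) -> (-(8), -(5), -(-13)) = (-8, -5, 13)
Step 4: (-8, -5, 13) -> (-(13), -(-8), -(-5)) = (-13, 8, 5)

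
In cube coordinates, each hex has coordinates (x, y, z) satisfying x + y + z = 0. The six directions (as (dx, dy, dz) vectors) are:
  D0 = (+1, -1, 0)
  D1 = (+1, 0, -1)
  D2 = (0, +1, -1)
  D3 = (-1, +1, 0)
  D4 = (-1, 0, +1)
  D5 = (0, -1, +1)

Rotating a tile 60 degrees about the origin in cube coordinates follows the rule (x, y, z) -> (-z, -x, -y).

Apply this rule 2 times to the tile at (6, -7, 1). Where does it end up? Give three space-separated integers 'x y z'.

Answer: -7 1 6

Derivation:
Start: (6, -7, 1)
Step 1: (6, -7, 1) -> (-(1), -(6), -(-7)) = (-1, -6, 7)
Step 2: (-1, -6, 7) -> (-(7), -(-1), -(-6)) = (-7, 1, 6)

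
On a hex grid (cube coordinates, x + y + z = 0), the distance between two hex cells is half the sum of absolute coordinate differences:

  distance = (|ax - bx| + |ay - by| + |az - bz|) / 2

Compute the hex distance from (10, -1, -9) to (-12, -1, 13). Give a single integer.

Answer: 22

Derivation:
|ax - bx| = |10 - (-12)| = 22
|ay - by| = |-1 - (-1)| = 0
|az - bz| = |-9 - 13| = 22
distance = (22 + 0 + 22) / 2 = 44 / 2 = 22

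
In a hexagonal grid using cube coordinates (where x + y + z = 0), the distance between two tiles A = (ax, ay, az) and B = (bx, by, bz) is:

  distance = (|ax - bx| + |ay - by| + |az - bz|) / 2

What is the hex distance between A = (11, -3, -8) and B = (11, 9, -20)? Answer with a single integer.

Answer: 12

Derivation:
|ax - bx| = |11 - 11| = 0
|ay - by| = |-3 - 9| = 12
|az - bz| = |-8 - (-20)| = 12
distance = (0 + 12 + 12) / 2 = 24 / 2 = 12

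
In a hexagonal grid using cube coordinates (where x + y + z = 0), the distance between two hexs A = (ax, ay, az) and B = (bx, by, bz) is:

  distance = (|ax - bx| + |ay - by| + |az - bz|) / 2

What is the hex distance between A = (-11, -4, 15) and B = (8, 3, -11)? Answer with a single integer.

Answer: 26

Derivation:
|ax - bx| = |-11 - 8| = 19
|ay - by| = |-4 - 3| = 7
|az - bz| = |15 - (-11)| = 26
distance = (19 + 7 + 26) / 2 = 52 / 2 = 26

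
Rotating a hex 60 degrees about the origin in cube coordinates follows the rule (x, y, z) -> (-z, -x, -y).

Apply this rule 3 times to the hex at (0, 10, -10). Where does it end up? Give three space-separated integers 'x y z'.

Start: (0, 10, -10)
Step 1: (0, 10, -10) -> (-(-10), -(0), -(10)) = (10, 0, -10)
Step 2: (10, 0, -10) -> (-(-10), -(10), -(0)) = (10, -10, 0)
Step 3: (10, -10, 0) -> (-(0), -(10), -(-10)) = (0, -10, 10)

Answer: 0 -10 10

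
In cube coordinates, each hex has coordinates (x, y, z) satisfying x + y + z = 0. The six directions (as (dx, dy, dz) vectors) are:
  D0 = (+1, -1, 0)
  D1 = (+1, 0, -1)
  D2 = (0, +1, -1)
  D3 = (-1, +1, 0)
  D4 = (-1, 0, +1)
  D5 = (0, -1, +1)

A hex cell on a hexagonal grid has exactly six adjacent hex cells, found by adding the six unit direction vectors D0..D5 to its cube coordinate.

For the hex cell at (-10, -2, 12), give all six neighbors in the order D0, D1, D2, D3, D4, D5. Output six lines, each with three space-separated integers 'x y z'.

Center: (-10, -2, 12). Add each direction:
  D0: (-10, -2, 12) + (1, -1, 0) = (-9, -3, 12)
  D1: (-10, -2, 12) + (1, 0, -1) = (-9, -2, 11)
  D2: (-10, -2, 12) + (0, 1, -1) = (-10, -1, 11)
  D3: (-10, -2, 12) + (-1, 1, 0) = (-11, -1, 12)
  D4: (-10, -2, 12) + (-1, 0, 1) = (-11, -2, 13)
  D5: (-10, -2, 12) + (0, -1, 1) = (-10, -3, 13)

Answer: -9 -3 12
-9 -2 11
-10 -1 11
-11 -1 12
-11 -2 13
-10 -3 13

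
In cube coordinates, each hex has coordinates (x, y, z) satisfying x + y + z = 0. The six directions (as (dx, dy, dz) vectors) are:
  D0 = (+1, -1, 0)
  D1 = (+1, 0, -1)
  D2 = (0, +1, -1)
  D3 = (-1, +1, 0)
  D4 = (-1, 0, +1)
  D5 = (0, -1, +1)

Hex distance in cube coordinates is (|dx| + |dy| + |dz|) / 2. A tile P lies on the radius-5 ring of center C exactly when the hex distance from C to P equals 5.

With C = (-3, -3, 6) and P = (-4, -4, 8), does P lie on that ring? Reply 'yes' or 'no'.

|px - cx| = |-4 - (-3)| = 1
|py - cy| = |-4 - (-3)| = 1
|pz - cz| = |8 - 6| = 2
distance = (1+1+2)/2 = 4/2 = 2
radius = 5; distance != radius -> no

Answer: no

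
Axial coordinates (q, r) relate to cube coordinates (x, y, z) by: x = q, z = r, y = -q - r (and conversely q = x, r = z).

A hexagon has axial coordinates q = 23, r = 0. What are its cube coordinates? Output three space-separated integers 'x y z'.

x = q = 23
z = r = 0
y = -x - z = -(23) - (0) = -23

Answer: 23 -23 0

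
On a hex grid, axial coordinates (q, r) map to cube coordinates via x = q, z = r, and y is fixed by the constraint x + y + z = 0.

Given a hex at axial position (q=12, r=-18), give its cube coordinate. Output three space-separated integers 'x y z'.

x = q = 12
z = r = -18
y = -x - z = -(12) - (-18) = 6

Answer: 12 6 -18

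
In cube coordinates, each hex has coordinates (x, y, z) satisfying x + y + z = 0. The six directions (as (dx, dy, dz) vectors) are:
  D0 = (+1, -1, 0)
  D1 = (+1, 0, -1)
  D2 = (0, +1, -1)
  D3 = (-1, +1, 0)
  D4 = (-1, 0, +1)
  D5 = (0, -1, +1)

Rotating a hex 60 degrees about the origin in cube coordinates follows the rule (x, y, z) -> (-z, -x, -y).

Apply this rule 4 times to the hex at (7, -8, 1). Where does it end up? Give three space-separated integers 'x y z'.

Answer: 1 7 -8

Derivation:
Start: (7, -8, 1)
Step 1: (7, -8, 1) -> (-(1), -(7), -(-8)) = (-1, -7, 8)
Step 2: (-1, -7, 8) -> (-(8), -(-1), -(-7)) = (-8, 1, 7)
Step 3: (-8, 1, 7) -> (-(7), -(-8), -(1)) = (-7, 8, -1)
Step 4: (-7, 8, -1) -> (-(-1), -(-7), -(8)) = (1, 7, -8)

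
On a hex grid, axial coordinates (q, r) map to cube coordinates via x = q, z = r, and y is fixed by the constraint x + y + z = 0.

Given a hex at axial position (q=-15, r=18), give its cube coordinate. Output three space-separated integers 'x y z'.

Answer: -15 -3 18

Derivation:
x = q = -15
z = r = 18
y = -x - z = -(-15) - (18) = -3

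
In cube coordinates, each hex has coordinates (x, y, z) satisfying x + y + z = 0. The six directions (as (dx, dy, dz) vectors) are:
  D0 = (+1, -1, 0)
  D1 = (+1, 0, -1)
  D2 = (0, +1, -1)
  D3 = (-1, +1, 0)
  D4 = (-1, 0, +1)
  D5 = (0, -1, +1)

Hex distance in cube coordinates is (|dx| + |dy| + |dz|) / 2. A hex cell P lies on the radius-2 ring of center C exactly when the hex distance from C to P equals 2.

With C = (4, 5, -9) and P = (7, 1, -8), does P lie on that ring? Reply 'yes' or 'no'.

Answer: no

Derivation:
|px - cx| = |7 - 4| = 3
|py - cy| = |1 - 5| = 4
|pz - cz| = |-8 - (-9)| = 1
distance = (3+4+1)/2 = 8/2 = 4
radius = 2; distance != radius -> no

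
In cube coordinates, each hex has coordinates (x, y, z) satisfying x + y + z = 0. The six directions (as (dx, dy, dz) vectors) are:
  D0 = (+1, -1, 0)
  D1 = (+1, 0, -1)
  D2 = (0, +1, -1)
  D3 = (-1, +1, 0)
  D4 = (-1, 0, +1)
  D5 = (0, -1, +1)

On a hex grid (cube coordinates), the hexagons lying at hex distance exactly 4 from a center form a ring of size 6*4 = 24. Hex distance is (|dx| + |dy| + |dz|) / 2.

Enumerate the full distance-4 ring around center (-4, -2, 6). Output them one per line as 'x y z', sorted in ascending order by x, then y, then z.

Walk ring at distance 4 from (-4, -2, 6):
Start at center + D4*4 = (-8, -2, 10)
  hex 0: (-8, -2, 10)
  hex 1: (-7, -3, 10)
  hex 2: (-6, -4, 10)
  hex 3: (-5, -5, 10)
  hex 4: (-4, -6, 10)
  hex 5: (-3, -6, 9)
  hex 6: (-2, -6, 8)
  hex 7: (-1, -6, 7)
  hex 8: (0, -6, 6)
  hex 9: (0, -5, 5)
  hex 10: (0, -4, 4)
  hex 11: (0, -3, 3)
  hex 12: (0, -2, 2)
  hex 13: (-1, -1, 2)
  hex 14: (-2, 0, 2)
  hex 15: (-3, 1, 2)
  hex 16: (-4, 2, 2)
  hex 17: (-5, 2, 3)
  hex 18: (-6, 2, 4)
  hex 19: (-7, 2, 5)
  hex 20: (-8, 2, 6)
  hex 21: (-8, 1, 7)
  hex 22: (-8, 0, 8)
  hex 23: (-8, -1, 9)
Sorted: 24 hexes.

Answer: -8 -2 10
-8 -1 9
-8 0 8
-8 1 7
-8 2 6
-7 -3 10
-7 2 5
-6 -4 10
-6 2 4
-5 -5 10
-5 2 3
-4 -6 10
-4 2 2
-3 -6 9
-3 1 2
-2 -6 8
-2 0 2
-1 -6 7
-1 -1 2
0 -6 6
0 -5 5
0 -4 4
0 -3 3
0 -2 2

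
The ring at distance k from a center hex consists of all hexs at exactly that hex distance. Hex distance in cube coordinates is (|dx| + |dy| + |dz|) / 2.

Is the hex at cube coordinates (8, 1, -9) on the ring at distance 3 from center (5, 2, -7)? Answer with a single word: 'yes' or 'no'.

Answer: yes

Derivation:
|px - cx| = |8 - 5| = 3
|py - cy| = |1 - 2| = 1
|pz - cz| = |-9 - (-7)| = 2
distance = (3+1+2)/2 = 6/2 = 3
radius = 3; distance == radius -> yes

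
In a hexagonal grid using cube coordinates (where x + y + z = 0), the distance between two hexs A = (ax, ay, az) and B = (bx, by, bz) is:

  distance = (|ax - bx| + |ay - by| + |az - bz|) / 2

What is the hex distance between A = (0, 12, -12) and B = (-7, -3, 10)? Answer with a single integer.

Answer: 22

Derivation:
|ax - bx| = |0 - (-7)| = 7
|ay - by| = |12 - (-3)| = 15
|az - bz| = |-12 - 10| = 22
distance = (7 + 15 + 22) / 2 = 44 / 2 = 22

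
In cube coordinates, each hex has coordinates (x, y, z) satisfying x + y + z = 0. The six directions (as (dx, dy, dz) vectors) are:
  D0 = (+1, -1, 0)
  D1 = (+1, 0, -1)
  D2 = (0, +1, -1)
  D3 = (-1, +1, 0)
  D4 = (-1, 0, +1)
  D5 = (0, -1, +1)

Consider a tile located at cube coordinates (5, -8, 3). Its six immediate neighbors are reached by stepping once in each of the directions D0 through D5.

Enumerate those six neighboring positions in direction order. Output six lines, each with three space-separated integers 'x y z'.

Center: (5, -8, 3). Add each direction:
  D0: (5, -8, 3) + (1, -1, 0) = (6, -9, 3)
  D1: (5, -8, 3) + (1, 0, -1) = (6, -8, 2)
  D2: (5, -8, 3) + (0, 1, -1) = (5, -7, 2)
  D3: (5, -8, 3) + (-1, 1, 0) = (4, -7, 3)
  D4: (5, -8, 3) + (-1, 0, 1) = (4, -8, 4)
  D5: (5, -8, 3) + (0, -1, 1) = (5, -9, 4)

Answer: 6 -9 3
6 -8 2
5 -7 2
4 -7 3
4 -8 4
5 -9 4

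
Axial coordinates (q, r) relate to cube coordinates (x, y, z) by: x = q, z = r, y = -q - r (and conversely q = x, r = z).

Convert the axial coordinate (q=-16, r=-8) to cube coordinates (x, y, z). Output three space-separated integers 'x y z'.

Answer: -16 24 -8

Derivation:
x = q = -16
z = r = -8
y = -x - z = -(-16) - (-8) = 24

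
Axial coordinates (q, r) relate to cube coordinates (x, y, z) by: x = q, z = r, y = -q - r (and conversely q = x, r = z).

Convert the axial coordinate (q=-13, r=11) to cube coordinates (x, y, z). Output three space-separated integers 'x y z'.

Answer: -13 2 11

Derivation:
x = q = -13
z = r = 11
y = -x - z = -(-13) - (11) = 2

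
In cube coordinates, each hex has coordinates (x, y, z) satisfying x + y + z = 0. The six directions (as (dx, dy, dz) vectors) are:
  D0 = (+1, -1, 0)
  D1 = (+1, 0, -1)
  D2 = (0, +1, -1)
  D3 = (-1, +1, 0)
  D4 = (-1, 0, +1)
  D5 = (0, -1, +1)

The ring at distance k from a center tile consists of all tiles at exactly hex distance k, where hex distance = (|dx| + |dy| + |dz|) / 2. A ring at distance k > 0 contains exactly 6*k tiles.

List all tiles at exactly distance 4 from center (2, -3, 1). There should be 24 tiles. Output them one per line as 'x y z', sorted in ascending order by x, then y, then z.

Answer: -2 -3 5
-2 -2 4
-2 -1 3
-2 0 2
-2 1 1
-1 -4 5
-1 1 0
0 -5 5
0 1 -1
1 -6 5
1 1 -2
2 -7 5
2 1 -3
3 -7 4
3 0 -3
4 -7 3
4 -1 -3
5 -7 2
5 -2 -3
6 -7 1
6 -6 0
6 -5 -1
6 -4 -2
6 -3 -3

Derivation:
Walk ring at distance 4 from (2, -3, 1):
Start at center + D4*4 = (-2, -3, 5)
  hex 0: (-2, -3, 5)
  hex 1: (-1, -4, 5)
  hex 2: (0, -5, 5)
  hex 3: (1, -6, 5)
  hex 4: (2, -7, 5)
  hex 5: (3, -7, 4)
  hex 6: (4, -7, 3)
  hex 7: (5, -7, 2)
  hex 8: (6, -7, 1)
  hex 9: (6, -6, 0)
  hex 10: (6, -5, -1)
  hex 11: (6, -4, -2)
  hex 12: (6, -3, -3)
  hex 13: (5, -2, -3)
  hex 14: (4, -1, -3)
  hex 15: (3, 0, -3)
  hex 16: (2, 1, -3)
  hex 17: (1, 1, -2)
  hex 18: (0, 1, -1)
  hex 19: (-1, 1, 0)
  hex 20: (-2, 1, 1)
  hex 21: (-2, 0, 2)
  hex 22: (-2, -1, 3)
  hex 23: (-2, -2, 4)
Sorted: 24 hexes.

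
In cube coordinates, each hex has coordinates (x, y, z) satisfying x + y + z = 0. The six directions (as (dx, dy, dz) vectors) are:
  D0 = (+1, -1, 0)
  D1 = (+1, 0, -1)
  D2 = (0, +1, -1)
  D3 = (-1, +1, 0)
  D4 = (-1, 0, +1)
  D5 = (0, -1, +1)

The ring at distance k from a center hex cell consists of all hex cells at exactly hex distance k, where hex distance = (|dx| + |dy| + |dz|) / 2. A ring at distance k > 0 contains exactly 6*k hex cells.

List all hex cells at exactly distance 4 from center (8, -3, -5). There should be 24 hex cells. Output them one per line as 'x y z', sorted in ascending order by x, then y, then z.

Answer: 4 -3 -1
4 -2 -2
4 -1 -3
4 0 -4
4 1 -5
5 -4 -1
5 1 -6
6 -5 -1
6 1 -7
7 -6 -1
7 1 -8
8 -7 -1
8 1 -9
9 -7 -2
9 0 -9
10 -7 -3
10 -1 -9
11 -7 -4
11 -2 -9
12 -7 -5
12 -6 -6
12 -5 -7
12 -4 -8
12 -3 -9

Derivation:
Walk ring at distance 4 from (8, -3, -5):
Start at center + D4*4 = (4, -3, -1)
  hex 0: (4, -3, -1)
  hex 1: (5, -4, -1)
  hex 2: (6, -5, -1)
  hex 3: (7, -6, -1)
  hex 4: (8, -7, -1)
  hex 5: (9, -7, -2)
  hex 6: (10, -7, -3)
  hex 7: (11, -7, -4)
  hex 8: (12, -7, -5)
  hex 9: (12, -6, -6)
  hex 10: (12, -5, -7)
  hex 11: (12, -4, -8)
  hex 12: (12, -3, -9)
  hex 13: (11, -2, -9)
  hex 14: (10, -1, -9)
  hex 15: (9, 0, -9)
  hex 16: (8, 1, -9)
  hex 17: (7, 1, -8)
  hex 18: (6, 1, -7)
  hex 19: (5, 1, -6)
  hex 20: (4, 1, -5)
  hex 21: (4, 0, -4)
  hex 22: (4, -1, -3)
  hex 23: (4, -2, -2)
Sorted: 24 hexes.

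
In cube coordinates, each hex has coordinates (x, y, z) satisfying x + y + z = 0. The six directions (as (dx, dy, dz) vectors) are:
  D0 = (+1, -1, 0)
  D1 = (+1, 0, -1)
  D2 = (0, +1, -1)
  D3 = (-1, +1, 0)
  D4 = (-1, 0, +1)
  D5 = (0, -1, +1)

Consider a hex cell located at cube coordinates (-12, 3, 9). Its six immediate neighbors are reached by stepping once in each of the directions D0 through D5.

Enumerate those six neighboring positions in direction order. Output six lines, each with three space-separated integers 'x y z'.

Center: (-12, 3, 9). Add each direction:
  D0: (-12, 3, 9) + (1, -1, 0) = (-11, 2, 9)
  D1: (-12, 3, 9) + (1, 0, -1) = (-11, 3, 8)
  D2: (-12, 3, 9) + (0, 1, -1) = (-12, 4, 8)
  D3: (-12, 3, 9) + (-1, 1, 0) = (-13, 4, 9)
  D4: (-12, 3, 9) + (-1, 0, 1) = (-13, 3, 10)
  D5: (-12, 3, 9) + (0, -1, 1) = (-12, 2, 10)

Answer: -11 2 9
-11 3 8
-12 4 8
-13 4 9
-13 3 10
-12 2 10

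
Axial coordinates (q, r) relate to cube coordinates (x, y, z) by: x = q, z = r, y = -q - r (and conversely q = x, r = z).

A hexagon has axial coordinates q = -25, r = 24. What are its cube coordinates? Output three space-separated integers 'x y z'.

x = q = -25
z = r = 24
y = -x - z = -(-25) - (24) = 1

Answer: -25 1 24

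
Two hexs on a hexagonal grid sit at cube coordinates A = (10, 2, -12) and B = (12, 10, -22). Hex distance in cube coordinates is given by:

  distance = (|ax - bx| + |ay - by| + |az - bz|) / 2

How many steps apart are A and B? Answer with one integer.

Answer: 10

Derivation:
|ax - bx| = |10 - 12| = 2
|ay - by| = |2 - 10| = 8
|az - bz| = |-12 - (-22)| = 10
distance = (2 + 8 + 10) / 2 = 20 / 2 = 10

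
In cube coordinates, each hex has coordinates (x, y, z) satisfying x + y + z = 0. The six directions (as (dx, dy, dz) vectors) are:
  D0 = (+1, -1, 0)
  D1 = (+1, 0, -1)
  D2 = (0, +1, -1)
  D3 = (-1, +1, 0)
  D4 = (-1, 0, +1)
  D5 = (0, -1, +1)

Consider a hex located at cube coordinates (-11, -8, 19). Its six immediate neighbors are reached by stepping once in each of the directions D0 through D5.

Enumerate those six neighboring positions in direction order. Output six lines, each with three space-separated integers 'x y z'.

Center: (-11, -8, 19). Add each direction:
  D0: (-11, -8, 19) + (1, -1, 0) = (-10, -9, 19)
  D1: (-11, -8, 19) + (1, 0, -1) = (-10, -8, 18)
  D2: (-11, -8, 19) + (0, 1, -1) = (-11, -7, 18)
  D3: (-11, -8, 19) + (-1, 1, 0) = (-12, -7, 19)
  D4: (-11, -8, 19) + (-1, 0, 1) = (-12, -8, 20)
  D5: (-11, -8, 19) + (0, -1, 1) = (-11, -9, 20)

Answer: -10 -9 19
-10 -8 18
-11 -7 18
-12 -7 19
-12 -8 20
-11 -9 20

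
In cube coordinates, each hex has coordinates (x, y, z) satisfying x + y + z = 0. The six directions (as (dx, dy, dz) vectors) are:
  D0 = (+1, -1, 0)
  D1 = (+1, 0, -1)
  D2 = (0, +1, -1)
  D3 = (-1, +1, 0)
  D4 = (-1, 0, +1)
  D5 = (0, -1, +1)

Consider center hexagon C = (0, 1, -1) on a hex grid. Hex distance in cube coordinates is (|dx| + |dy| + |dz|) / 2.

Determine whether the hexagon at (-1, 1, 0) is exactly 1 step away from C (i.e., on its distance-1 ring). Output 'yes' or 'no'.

|px - cx| = |-1 - 0| = 1
|py - cy| = |1 - 1| = 0
|pz - cz| = |0 - (-1)| = 1
distance = (1+0+1)/2 = 2/2 = 1
radius = 1; distance == radius -> yes

Answer: yes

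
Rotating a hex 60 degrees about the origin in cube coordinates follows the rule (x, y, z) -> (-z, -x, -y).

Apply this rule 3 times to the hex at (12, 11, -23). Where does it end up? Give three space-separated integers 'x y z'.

Answer: -12 -11 23

Derivation:
Start: (12, 11, -23)
Step 1: (12, 11, -23) -> (-(-23), -(12), -(11)) = (23, -12, -11)
Step 2: (23, -12, -11) -> (-(-11), -(23), -(-12)) = (11, -23, 12)
Step 3: (11, -23, 12) -> (-(12), -(11), -(-23)) = (-12, -11, 23)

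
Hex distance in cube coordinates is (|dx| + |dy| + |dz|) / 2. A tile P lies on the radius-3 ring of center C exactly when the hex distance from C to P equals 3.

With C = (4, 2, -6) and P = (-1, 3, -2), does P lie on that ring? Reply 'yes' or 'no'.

Answer: no

Derivation:
|px - cx| = |-1 - 4| = 5
|py - cy| = |3 - 2| = 1
|pz - cz| = |-2 - (-6)| = 4
distance = (5+1+4)/2 = 10/2 = 5
radius = 3; distance != radius -> no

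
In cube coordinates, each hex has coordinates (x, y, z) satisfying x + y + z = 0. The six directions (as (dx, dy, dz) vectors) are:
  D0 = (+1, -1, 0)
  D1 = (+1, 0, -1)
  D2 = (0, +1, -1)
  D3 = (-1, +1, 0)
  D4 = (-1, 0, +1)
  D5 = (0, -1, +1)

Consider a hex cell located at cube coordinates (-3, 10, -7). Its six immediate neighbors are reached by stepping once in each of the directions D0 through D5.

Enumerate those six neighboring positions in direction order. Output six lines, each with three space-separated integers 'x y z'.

Answer: -2 9 -7
-2 10 -8
-3 11 -8
-4 11 -7
-4 10 -6
-3 9 -6

Derivation:
Center: (-3, 10, -7). Add each direction:
  D0: (-3, 10, -7) + (1, -1, 0) = (-2, 9, -7)
  D1: (-3, 10, -7) + (1, 0, -1) = (-2, 10, -8)
  D2: (-3, 10, -7) + (0, 1, -1) = (-3, 11, -8)
  D3: (-3, 10, -7) + (-1, 1, 0) = (-4, 11, -7)
  D4: (-3, 10, -7) + (-1, 0, 1) = (-4, 10, -6)
  D5: (-3, 10, -7) + (0, -1, 1) = (-3, 9, -6)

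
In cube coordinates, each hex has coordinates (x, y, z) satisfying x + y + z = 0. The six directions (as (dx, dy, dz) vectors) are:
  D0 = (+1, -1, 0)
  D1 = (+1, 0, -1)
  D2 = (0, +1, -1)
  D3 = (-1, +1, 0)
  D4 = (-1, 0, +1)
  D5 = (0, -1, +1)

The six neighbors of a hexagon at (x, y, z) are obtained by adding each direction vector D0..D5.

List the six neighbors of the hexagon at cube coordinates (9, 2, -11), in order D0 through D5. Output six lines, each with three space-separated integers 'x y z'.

Center: (9, 2, -11). Add each direction:
  D0: (9, 2, -11) + (1, -1, 0) = (10, 1, -11)
  D1: (9, 2, -11) + (1, 0, -1) = (10, 2, -12)
  D2: (9, 2, -11) + (0, 1, -1) = (9, 3, -12)
  D3: (9, 2, -11) + (-1, 1, 0) = (8, 3, -11)
  D4: (9, 2, -11) + (-1, 0, 1) = (8, 2, -10)
  D5: (9, 2, -11) + (0, -1, 1) = (9, 1, -10)

Answer: 10 1 -11
10 2 -12
9 3 -12
8 3 -11
8 2 -10
9 1 -10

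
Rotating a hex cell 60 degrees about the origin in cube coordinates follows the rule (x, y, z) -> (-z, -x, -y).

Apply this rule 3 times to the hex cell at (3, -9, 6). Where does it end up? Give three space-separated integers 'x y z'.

Answer: -3 9 -6

Derivation:
Start: (3, -9, 6)
Step 1: (3, -9, 6) -> (-(6), -(3), -(-9)) = (-6, -3, 9)
Step 2: (-6, -3, 9) -> (-(9), -(-6), -(-3)) = (-9, 6, 3)
Step 3: (-9, 6, 3) -> (-(3), -(-9), -(6)) = (-3, 9, -6)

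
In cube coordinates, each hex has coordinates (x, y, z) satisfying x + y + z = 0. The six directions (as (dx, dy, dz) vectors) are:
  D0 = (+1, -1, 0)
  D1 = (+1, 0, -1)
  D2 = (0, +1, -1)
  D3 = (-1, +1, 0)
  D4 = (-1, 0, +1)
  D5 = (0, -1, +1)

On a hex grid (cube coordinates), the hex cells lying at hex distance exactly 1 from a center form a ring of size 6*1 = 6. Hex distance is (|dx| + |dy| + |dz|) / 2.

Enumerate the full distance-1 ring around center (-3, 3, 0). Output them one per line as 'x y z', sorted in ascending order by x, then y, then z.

Answer: -4 3 1
-4 4 0
-3 2 1
-3 4 -1
-2 2 0
-2 3 -1

Derivation:
Walk ring at distance 1 from (-3, 3, 0):
Start at center + D4*1 = (-4, 3, 1)
  hex 0: (-4, 3, 1)
  hex 1: (-3, 2, 1)
  hex 2: (-2, 2, 0)
  hex 3: (-2, 3, -1)
  hex 4: (-3, 4, -1)
  hex 5: (-4, 4, 0)
Sorted: 6 hexes.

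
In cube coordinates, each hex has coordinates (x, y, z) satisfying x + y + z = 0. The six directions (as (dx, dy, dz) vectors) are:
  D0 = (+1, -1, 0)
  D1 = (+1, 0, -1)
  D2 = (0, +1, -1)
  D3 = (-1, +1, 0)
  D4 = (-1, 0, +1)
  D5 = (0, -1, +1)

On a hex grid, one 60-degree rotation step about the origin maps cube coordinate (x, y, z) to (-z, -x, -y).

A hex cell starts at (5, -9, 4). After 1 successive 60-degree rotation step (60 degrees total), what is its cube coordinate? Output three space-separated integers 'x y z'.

Answer: -4 -5 9

Derivation:
Start: (5, -9, 4)
Step 1: (5, -9, 4) -> (-(4), -(5), -(-9)) = (-4, -5, 9)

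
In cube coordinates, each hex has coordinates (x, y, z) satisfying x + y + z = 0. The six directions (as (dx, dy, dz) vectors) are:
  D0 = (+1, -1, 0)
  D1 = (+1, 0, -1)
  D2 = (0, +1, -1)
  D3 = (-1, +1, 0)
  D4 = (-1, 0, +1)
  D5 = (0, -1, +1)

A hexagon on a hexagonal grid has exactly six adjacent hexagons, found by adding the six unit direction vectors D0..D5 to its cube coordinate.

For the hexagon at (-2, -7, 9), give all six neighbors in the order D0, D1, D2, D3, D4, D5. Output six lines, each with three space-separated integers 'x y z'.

Answer: -1 -8 9
-1 -7 8
-2 -6 8
-3 -6 9
-3 -7 10
-2 -8 10

Derivation:
Center: (-2, -7, 9). Add each direction:
  D0: (-2, -7, 9) + (1, -1, 0) = (-1, -8, 9)
  D1: (-2, -7, 9) + (1, 0, -1) = (-1, -7, 8)
  D2: (-2, -7, 9) + (0, 1, -1) = (-2, -6, 8)
  D3: (-2, -7, 9) + (-1, 1, 0) = (-3, -6, 9)
  D4: (-2, -7, 9) + (-1, 0, 1) = (-3, -7, 10)
  D5: (-2, -7, 9) + (0, -1, 1) = (-2, -8, 10)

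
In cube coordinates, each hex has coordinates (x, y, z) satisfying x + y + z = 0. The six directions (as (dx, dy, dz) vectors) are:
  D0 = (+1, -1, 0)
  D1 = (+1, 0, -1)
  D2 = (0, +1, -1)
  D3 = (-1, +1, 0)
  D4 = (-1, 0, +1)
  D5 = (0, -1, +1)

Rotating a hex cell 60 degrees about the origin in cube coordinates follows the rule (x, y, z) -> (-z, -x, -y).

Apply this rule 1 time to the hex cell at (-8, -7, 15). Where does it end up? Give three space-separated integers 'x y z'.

Answer: -15 8 7

Derivation:
Start: (-8, -7, 15)
Step 1: (-8, -7, 15) -> (-(15), -(-8), -(-7)) = (-15, 8, 7)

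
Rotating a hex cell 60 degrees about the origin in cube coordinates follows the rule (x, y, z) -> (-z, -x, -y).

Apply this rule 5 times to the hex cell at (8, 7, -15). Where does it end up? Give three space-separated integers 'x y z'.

Answer: -7 15 -8

Derivation:
Start: (8, 7, -15)
Step 1: (8, 7, -15) -> (-(-15), -(8), -(7)) = (15, -8, -7)
Step 2: (15, -8, -7) -> (-(-7), -(15), -(-8)) = (7, -15, 8)
Step 3: (7, -15, 8) -> (-(8), -(7), -(-15)) = (-8, -7, 15)
Step 4: (-8, -7, 15) -> (-(15), -(-8), -(-7)) = (-15, 8, 7)
Step 5: (-15, 8, 7) -> (-(7), -(-15), -(8)) = (-7, 15, -8)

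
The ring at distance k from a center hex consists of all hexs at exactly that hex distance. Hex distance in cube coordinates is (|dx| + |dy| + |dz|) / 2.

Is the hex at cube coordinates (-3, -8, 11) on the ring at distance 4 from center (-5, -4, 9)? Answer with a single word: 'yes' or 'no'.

|px - cx| = |-3 - (-5)| = 2
|py - cy| = |-8 - (-4)| = 4
|pz - cz| = |11 - 9| = 2
distance = (2+4+2)/2 = 8/2 = 4
radius = 4; distance == radius -> yes

Answer: yes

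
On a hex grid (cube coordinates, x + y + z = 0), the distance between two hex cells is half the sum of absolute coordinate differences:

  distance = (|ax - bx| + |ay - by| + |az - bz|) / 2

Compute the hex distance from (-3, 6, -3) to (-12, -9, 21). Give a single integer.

Answer: 24

Derivation:
|ax - bx| = |-3 - (-12)| = 9
|ay - by| = |6 - (-9)| = 15
|az - bz| = |-3 - 21| = 24
distance = (9 + 15 + 24) / 2 = 48 / 2 = 24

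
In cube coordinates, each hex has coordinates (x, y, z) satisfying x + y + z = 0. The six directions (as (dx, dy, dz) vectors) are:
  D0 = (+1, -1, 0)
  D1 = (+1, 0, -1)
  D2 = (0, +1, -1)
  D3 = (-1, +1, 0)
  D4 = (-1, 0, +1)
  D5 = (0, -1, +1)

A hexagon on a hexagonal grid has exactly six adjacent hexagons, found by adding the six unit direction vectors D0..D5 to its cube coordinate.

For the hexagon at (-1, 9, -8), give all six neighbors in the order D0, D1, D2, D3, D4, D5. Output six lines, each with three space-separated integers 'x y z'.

Center: (-1, 9, -8). Add each direction:
  D0: (-1, 9, -8) + (1, -1, 0) = (0, 8, -8)
  D1: (-1, 9, -8) + (1, 0, -1) = (0, 9, -9)
  D2: (-1, 9, -8) + (0, 1, -1) = (-1, 10, -9)
  D3: (-1, 9, -8) + (-1, 1, 0) = (-2, 10, -8)
  D4: (-1, 9, -8) + (-1, 0, 1) = (-2, 9, -7)
  D5: (-1, 9, -8) + (0, -1, 1) = (-1, 8, -7)

Answer: 0 8 -8
0 9 -9
-1 10 -9
-2 10 -8
-2 9 -7
-1 8 -7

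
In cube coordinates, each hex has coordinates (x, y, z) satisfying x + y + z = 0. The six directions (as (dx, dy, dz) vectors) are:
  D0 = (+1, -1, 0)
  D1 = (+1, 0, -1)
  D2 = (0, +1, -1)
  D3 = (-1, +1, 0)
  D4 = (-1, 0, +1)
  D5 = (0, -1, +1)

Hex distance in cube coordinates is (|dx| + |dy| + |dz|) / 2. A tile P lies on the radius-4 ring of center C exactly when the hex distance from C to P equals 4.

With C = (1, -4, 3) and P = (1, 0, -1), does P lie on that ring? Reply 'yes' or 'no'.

Answer: yes

Derivation:
|px - cx| = |1 - 1| = 0
|py - cy| = |0 - (-4)| = 4
|pz - cz| = |-1 - 3| = 4
distance = (0+4+4)/2 = 8/2 = 4
radius = 4; distance == radius -> yes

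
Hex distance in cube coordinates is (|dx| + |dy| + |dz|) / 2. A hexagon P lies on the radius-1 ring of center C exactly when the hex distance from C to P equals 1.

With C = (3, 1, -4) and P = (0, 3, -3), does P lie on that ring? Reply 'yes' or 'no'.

Answer: no

Derivation:
|px - cx| = |0 - 3| = 3
|py - cy| = |3 - 1| = 2
|pz - cz| = |-3 - (-4)| = 1
distance = (3+2+1)/2 = 6/2 = 3
radius = 1; distance != radius -> no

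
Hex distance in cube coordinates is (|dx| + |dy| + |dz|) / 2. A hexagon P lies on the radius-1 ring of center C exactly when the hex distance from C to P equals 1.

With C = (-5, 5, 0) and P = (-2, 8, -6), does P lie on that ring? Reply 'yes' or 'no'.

|px - cx| = |-2 - (-5)| = 3
|py - cy| = |8 - 5| = 3
|pz - cz| = |-6 - 0| = 6
distance = (3+3+6)/2 = 12/2 = 6
radius = 1; distance != radius -> no

Answer: no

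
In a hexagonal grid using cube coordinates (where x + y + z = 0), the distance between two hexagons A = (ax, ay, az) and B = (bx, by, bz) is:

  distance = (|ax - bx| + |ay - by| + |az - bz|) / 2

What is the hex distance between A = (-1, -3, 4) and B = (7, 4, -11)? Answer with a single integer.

|ax - bx| = |-1 - 7| = 8
|ay - by| = |-3 - 4| = 7
|az - bz| = |4 - (-11)| = 15
distance = (8 + 7 + 15) / 2 = 30 / 2 = 15

Answer: 15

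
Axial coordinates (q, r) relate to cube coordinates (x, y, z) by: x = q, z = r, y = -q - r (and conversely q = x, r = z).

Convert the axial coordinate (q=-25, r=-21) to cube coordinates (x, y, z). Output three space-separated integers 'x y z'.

Answer: -25 46 -21

Derivation:
x = q = -25
z = r = -21
y = -x - z = -(-25) - (-21) = 46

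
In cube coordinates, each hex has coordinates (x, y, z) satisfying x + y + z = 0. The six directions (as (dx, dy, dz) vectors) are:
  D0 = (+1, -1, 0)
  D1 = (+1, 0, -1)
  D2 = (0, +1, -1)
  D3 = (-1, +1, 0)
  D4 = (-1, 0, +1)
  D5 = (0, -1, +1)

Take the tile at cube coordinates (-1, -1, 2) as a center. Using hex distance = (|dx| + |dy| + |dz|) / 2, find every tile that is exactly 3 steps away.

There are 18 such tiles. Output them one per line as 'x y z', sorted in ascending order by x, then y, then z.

Answer: -4 -1 5
-4 0 4
-4 1 3
-4 2 2
-3 -2 5
-3 2 1
-2 -3 5
-2 2 0
-1 -4 5
-1 2 -1
0 -4 4
0 1 -1
1 -4 3
1 0 -1
2 -4 2
2 -3 1
2 -2 0
2 -1 -1

Derivation:
Walk ring at distance 3 from (-1, -1, 2):
Start at center + D4*3 = (-4, -1, 5)
  hex 0: (-4, -1, 5)
  hex 1: (-3, -2, 5)
  hex 2: (-2, -3, 5)
  hex 3: (-1, -4, 5)
  hex 4: (0, -4, 4)
  hex 5: (1, -4, 3)
  hex 6: (2, -4, 2)
  hex 7: (2, -3, 1)
  hex 8: (2, -2, 0)
  hex 9: (2, -1, -1)
  hex 10: (1, 0, -1)
  hex 11: (0, 1, -1)
  hex 12: (-1, 2, -1)
  hex 13: (-2, 2, 0)
  hex 14: (-3, 2, 1)
  hex 15: (-4, 2, 2)
  hex 16: (-4, 1, 3)
  hex 17: (-4, 0, 4)
Sorted: 18 hexes.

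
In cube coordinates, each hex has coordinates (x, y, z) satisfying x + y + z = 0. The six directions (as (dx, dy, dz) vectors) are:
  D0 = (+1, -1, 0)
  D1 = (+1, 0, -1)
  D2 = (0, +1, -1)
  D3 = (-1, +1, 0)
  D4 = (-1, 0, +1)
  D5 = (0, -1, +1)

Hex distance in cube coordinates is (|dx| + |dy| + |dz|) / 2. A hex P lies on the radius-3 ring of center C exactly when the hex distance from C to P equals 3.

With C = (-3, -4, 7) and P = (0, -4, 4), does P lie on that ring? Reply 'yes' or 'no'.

|px - cx| = |0 - (-3)| = 3
|py - cy| = |-4 - (-4)| = 0
|pz - cz| = |4 - 7| = 3
distance = (3+0+3)/2 = 6/2 = 3
radius = 3; distance == radius -> yes

Answer: yes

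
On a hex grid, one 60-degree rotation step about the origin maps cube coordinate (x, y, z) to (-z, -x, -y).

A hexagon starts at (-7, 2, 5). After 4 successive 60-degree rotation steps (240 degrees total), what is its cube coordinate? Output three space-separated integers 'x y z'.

Start: (-7, 2, 5)
Step 1: (-7, 2, 5) -> (-(5), -(-7), -(2)) = (-5, 7, -2)
Step 2: (-5, 7, -2) -> (-(-2), -(-5), -(7)) = (2, 5, -7)
Step 3: (2, 5, -7) -> (-(-7), -(2), -(5)) = (7, -2, -5)
Step 4: (7, -2, -5) -> (-(-5), -(7), -(-2)) = (5, -7, 2)

Answer: 5 -7 2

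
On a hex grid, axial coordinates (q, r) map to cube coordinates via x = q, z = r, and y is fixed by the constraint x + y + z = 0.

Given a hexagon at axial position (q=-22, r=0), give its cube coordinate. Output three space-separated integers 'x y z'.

Answer: -22 22 0

Derivation:
x = q = -22
z = r = 0
y = -x - z = -(-22) - (0) = 22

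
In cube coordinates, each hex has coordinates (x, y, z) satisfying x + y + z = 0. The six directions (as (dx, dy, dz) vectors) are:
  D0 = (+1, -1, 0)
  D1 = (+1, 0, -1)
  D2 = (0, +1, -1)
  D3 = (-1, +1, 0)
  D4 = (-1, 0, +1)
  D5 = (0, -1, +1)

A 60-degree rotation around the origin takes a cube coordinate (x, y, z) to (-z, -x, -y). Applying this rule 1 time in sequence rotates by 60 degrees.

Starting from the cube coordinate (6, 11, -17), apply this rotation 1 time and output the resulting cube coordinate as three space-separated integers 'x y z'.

Start: (6, 11, -17)
Step 1: (6, 11, -17) -> (-(-17), -(6), -(11)) = (17, -6, -11)

Answer: 17 -6 -11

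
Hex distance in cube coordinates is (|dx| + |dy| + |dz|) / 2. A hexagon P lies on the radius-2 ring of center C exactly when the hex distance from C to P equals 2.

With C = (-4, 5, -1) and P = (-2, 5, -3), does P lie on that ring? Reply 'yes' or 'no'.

|px - cx| = |-2 - (-4)| = 2
|py - cy| = |5 - 5| = 0
|pz - cz| = |-3 - (-1)| = 2
distance = (2+0+2)/2 = 4/2 = 2
radius = 2; distance == radius -> yes

Answer: yes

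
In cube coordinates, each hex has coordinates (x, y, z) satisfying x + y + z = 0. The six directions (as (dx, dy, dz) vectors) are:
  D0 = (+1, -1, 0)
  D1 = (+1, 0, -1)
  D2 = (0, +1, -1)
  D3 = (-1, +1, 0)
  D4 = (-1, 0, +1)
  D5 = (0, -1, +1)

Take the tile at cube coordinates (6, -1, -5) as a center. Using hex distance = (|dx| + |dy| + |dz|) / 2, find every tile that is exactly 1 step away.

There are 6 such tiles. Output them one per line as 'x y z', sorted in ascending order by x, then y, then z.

Answer: 5 -1 -4
5 0 -5
6 -2 -4
6 0 -6
7 -2 -5
7 -1 -6

Derivation:
Walk ring at distance 1 from (6, -1, -5):
Start at center + D4*1 = (5, -1, -4)
  hex 0: (5, -1, -4)
  hex 1: (6, -2, -4)
  hex 2: (7, -2, -5)
  hex 3: (7, -1, -6)
  hex 4: (6, 0, -6)
  hex 5: (5, 0, -5)
Sorted: 6 hexes.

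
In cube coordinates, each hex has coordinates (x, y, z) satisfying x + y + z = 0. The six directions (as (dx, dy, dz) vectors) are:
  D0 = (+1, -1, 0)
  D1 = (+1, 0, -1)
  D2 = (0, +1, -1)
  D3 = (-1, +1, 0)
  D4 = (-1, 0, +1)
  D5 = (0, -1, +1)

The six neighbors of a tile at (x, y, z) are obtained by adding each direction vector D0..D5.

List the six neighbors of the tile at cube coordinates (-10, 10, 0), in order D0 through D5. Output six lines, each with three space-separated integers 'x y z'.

Answer: -9 9 0
-9 10 -1
-10 11 -1
-11 11 0
-11 10 1
-10 9 1

Derivation:
Center: (-10, 10, 0). Add each direction:
  D0: (-10, 10, 0) + (1, -1, 0) = (-9, 9, 0)
  D1: (-10, 10, 0) + (1, 0, -1) = (-9, 10, -1)
  D2: (-10, 10, 0) + (0, 1, -1) = (-10, 11, -1)
  D3: (-10, 10, 0) + (-1, 1, 0) = (-11, 11, 0)
  D4: (-10, 10, 0) + (-1, 0, 1) = (-11, 10, 1)
  D5: (-10, 10, 0) + (0, -1, 1) = (-10, 9, 1)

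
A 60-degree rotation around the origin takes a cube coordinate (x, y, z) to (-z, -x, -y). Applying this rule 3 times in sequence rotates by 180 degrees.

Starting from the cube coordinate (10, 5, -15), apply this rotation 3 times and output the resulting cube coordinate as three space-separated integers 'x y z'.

Start: (10, 5, -15)
Step 1: (10, 5, -15) -> (-(-15), -(10), -(5)) = (15, -10, -5)
Step 2: (15, -10, -5) -> (-(-5), -(15), -(-10)) = (5, -15, 10)
Step 3: (5, -15, 10) -> (-(10), -(5), -(-15)) = (-10, -5, 15)

Answer: -10 -5 15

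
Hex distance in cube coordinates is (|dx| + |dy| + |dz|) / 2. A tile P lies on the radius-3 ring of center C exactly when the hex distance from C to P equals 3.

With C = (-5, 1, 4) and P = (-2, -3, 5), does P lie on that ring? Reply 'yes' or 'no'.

Answer: no

Derivation:
|px - cx| = |-2 - (-5)| = 3
|py - cy| = |-3 - 1| = 4
|pz - cz| = |5 - 4| = 1
distance = (3+4+1)/2 = 8/2 = 4
radius = 3; distance != radius -> no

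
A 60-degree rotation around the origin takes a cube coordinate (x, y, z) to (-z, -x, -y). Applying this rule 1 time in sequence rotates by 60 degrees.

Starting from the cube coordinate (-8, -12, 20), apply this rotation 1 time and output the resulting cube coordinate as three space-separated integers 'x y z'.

Start: (-8, -12, 20)
Step 1: (-8, -12, 20) -> (-(20), -(-8), -(-12)) = (-20, 8, 12)

Answer: -20 8 12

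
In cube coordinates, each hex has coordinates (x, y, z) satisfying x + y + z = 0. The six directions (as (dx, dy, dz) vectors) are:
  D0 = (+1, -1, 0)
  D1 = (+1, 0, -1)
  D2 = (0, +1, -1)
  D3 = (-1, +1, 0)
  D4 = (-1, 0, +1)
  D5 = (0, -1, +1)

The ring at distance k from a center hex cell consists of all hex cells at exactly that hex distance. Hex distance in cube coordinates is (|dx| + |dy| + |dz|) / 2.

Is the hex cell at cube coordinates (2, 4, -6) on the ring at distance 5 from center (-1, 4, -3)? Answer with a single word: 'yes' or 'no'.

|px - cx| = |2 - (-1)| = 3
|py - cy| = |4 - 4| = 0
|pz - cz| = |-6 - (-3)| = 3
distance = (3+0+3)/2 = 6/2 = 3
radius = 5; distance != radius -> no

Answer: no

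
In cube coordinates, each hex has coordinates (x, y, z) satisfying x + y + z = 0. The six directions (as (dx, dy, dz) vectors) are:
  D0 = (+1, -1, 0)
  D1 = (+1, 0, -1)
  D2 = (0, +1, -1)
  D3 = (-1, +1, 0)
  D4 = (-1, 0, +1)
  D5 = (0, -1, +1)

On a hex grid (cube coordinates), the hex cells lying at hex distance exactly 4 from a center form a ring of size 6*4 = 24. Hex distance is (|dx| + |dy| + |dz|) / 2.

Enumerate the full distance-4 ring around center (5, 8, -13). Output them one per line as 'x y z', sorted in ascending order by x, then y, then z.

Walk ring at distance 4 from (5, 8, -13):
Start at center + D4*4 = (1, 8, -9)
  hex 0: (1, 8, -9)
  hex 1: (2, 7, -9)
  hex 2: (3, 6, -9)
  hex 3: (4, 5, -9)
  hex 4: (5, 4, -9)
  hex 5: (6, 4, -10)
  hex 6: (7, 4, -11)
  hex 7: (8, 4, -12)
  hex 8: (9, 4, -13)
  hex 9: (9, 5, -14)
  hex 10: (9, 6, -15)
  hex 11: (9, 7, -16)
  hex 12: (9, 8, -17)
  hex 13: (8, 9, -17)
  hex 14: (7, 10, -17)
  hex 15: (6, 11, -17)
  hex 16: (5, 12, -17)
  hex 17: (4, 12, -16)
  hex 18: (3, 12, -15)
  hex 19: (2, 12, -14)
  hex 20: (1, 12, -13)
  hex 21: (1, 11, -12)
  hex 22: (1, 10, -11)
  hex 23: (1, 9, -10)
Sorted: 24 hexes.

Answer: 1 8 -9
1 9 -10
1 10 -11
1 11 -12
1 12 -13
2 7 -9
2 12 -14
3 6 -9
3 12 -15
4 5 -9
4 12 -16
5 4 -9
5 12 -17
6 4 -10
6 11 -17
7 4 -11
7 10 -17
8 4 -12
8 9 -17
9 4 -13
9 5 -14
9 6 -15
9 7 -16
9 8 -17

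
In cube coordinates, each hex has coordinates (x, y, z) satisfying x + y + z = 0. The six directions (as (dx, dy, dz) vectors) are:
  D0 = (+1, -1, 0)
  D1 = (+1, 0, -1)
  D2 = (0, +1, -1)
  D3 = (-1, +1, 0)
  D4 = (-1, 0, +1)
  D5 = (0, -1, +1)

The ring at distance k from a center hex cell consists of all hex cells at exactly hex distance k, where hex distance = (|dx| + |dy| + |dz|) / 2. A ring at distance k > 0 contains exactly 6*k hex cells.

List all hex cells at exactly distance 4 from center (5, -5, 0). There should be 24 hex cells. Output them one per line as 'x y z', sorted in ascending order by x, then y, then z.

Answer: 1 -5 4
1 -4 3
1 -3 2
1 -2 1
1 -1 0
2 -6 4
2 -1 -1
3 -7 4
3 -1 -2
4 -8 4
4 -1 -3
5 -9 4
5 -1 -4
6 -9 3
6 -2 -4
7 -9 2
7 -3 -4
8 -9 1
8 -4 -4
9 -9 0
9 -8 -1
9 -7 -2
9 -6 -3
9 -5 -4

Derivation:
Walk ring at distance 4 from (5, -5, 0):
Start at center + D4*4 = (1, -5, 4)
  hex 0: (1, -5, 4)
  hex 1: (2, -6, 4)
  hex 2: (3, -7, 4)
  hex 3: (4, -8, 4)
  hex 4: (5, -9, 4)
  hex 5: (6, -9, 3)
  hex 6: (7, -9, 2)
  hex 7: (8, -9, 1)
  hex 8: (9, -9, 0)
  hex 9: (9, -8, -1)
  hex 10: (9, -7, -2)
  hex 11: (9, -6, -3)
  hex 12: (9, -5, -4)
  hex 13: (8, -4, -4)
  hex 14: (7, -3, -4)
  hex 15: (6, -2, -4)
  hex 16: (5, -1, -4)
  hex 17: (4, -1, -3)
  hex 18: (3, -1, -2)
  hex 19: (2, -1, -1)
  hex 20: (1, -1, 0)
  hex 21: (1, -2, 1)
  hex 22: (1, -3, 2)
  hex 23: (1, -4, 3)
Sorted: 24 hexes.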